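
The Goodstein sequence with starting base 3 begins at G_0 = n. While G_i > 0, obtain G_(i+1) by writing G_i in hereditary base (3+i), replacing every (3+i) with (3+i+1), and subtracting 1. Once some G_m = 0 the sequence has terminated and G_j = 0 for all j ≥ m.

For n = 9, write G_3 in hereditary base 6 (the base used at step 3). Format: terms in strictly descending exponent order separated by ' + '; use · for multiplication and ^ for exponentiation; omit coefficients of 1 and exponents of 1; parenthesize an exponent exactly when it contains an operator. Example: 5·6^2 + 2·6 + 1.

[0] 9 ≡ 3^2 (base 3). Lift 4: 16. −1: 15.
[1] 15 ≡ 3·4 + 3 (base 4). Lift 5: 18. −1: 17.
[2] 17 ≡ 3·5 + 2 (base 5). Lift 6: 20. −1: 19.
[3] 19 ≡ 3·6 + 1 (base 6). Lift 7: 22. −1: 21.

3·6 + 1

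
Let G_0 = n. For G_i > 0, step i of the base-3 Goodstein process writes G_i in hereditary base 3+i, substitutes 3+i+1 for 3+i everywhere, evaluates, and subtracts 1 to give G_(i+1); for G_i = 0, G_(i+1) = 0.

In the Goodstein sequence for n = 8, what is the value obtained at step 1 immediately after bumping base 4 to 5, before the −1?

(0) 8|_3 = 2·3 + 2 ↦ 2·4 + 2|_4 = 10 ⇒ 9
(1) 9|_4 = 2·4 + 1 ↦ 2·5 + 1|_5 = 11 ⇒ 10

11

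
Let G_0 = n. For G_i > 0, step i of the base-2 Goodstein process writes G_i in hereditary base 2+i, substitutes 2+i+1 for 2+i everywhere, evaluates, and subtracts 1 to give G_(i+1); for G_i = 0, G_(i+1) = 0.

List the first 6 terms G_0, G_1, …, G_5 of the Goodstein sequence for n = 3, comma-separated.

3, 3, 3, 2, 1, 0

(0) 3|_2 = 2 + 1 ↦ 3 + 1|_3 = 4 ⇒ 3
(1) 3|_3 = 3 ↦ 4|_4 = 4 ⇒ 3
(2) 3|_4 = 3 ↦ 3|_5 = 3 ⇒ 2
(3) 2|_5 = 2 ↦ 2|_6 = 2 ⇒ 1
(4) 1|_6 = 1 ↦ 1|_7 = 1 ⇒ 0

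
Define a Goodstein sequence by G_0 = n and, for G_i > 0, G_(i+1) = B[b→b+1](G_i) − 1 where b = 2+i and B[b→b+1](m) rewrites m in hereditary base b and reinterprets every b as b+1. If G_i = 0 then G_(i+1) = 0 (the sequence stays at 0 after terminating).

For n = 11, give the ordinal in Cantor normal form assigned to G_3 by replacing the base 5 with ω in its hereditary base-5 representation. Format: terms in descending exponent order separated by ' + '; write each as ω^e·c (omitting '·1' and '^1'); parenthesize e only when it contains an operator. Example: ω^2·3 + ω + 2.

11 —HB2→ 2^(2 + 1) + 2 + 1 —bump→ 3^(3 + 1) + 3 + 1 = 85 —(−1)→ 84
84 —HB3→ 3^(3 + 1) + 3 —bump→ 4^(4 + 1) + 4 = 1028 —(−1)→ 1027
1027 —HB4→ 4^(4 + 1) + 3 —bump→ 5^(5 + 1) + 3 = 15628 —(−1)→ 15627

ω^(ω + 1) + 2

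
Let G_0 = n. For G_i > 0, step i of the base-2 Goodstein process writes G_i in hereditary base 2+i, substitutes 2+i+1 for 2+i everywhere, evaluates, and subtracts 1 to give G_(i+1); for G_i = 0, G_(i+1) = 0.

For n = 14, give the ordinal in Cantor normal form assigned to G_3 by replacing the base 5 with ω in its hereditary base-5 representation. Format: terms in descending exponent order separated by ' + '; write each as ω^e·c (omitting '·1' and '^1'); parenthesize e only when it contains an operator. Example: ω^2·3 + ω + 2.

i=0: 14 = 2^(2 + 1) + 2^2 + 2 (b=2); 2→3: 3^(3 + 1) + 3^3 + 3 = 111; 111−1 = 110
i=1: 110 = 3^(3 + 1) + 3^3 + 2 (b=3); 3→4: 4^(4 + 1) + 4^4 + 2 = 1282; 1282−1 = 1281
i=2: 1281 = 4^(4 + 1) + 4^4 + 1 (b=4); 4→5: 5^(5 + 1) + 5^5 + 1 = 18751; 18751−1 = 18750
i=3: 18750 = 5^(5 + 1) + 5^5 (b=5); 5→6: 6^(6 + 1) + 6^6 = 326592; 326592−1 = 326591

ω^(ω + 1) + ω^ω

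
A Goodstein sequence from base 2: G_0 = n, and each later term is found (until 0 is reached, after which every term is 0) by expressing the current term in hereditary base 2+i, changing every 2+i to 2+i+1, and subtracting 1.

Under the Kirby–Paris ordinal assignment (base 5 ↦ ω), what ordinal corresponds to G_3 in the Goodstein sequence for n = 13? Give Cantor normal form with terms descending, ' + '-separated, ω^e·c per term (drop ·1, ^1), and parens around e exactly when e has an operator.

G_0 = 13. HB_2(13) = 2^(2 + 1) + 2^2 + 1. Bump = 109. G_1 = 108.
G_1 = 108. HB_3(108) = 3^(3 + 1) + 3^3. Bump = 1280. G_2 = 1279.
G_2 = 1279. HB_4(1279) = 4^(4 + 1) + 3·4^3 + 3·4^2 + 3·4 + 3. Bump = 16093. G_3 = 16092.
G_3 = 16092. HB_5(16092) = 5^(5 + 1) + 3·5^3 + 3·5^2 + 3·5 + 2. Bump = 280712. G_4 = 280711.

ω^(ω + 1) + ω^3·3 + ω^2·3 + ω·3 + 2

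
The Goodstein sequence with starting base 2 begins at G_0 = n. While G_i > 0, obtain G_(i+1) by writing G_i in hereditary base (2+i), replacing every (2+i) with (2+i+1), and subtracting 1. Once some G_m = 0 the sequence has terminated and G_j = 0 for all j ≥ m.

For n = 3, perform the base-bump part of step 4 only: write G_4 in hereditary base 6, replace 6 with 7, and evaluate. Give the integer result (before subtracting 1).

1

i=0: 3 = 2 + 1 (b=2); 2→3: 3 + 1 = 4; 4−1 = 3
i=1: 3 = 3 (b=3); 3→4: 4 = 4; 4−1 = 3
i=2: 3 = 3 (b=4); 4→5: 3 = 3; 3−1 = 2
i=3: 2 = 2 (b=5); 5→6: 2 = 2; 2−1 = 1
i=4: 1 = 1 (b=6); 6→7: 1 = 1; 1−1 = 0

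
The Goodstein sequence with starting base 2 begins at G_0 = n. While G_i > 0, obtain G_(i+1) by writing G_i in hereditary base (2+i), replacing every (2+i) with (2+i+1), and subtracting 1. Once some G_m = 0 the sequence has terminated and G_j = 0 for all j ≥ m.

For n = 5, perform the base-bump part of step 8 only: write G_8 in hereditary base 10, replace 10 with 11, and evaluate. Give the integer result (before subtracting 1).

base 2: 5 = 2^2 + 1; at 3: 3^3 + 1 = 28; next = 27
base 3: 27 = 3^3; at 4: 4^4 = 256; next = 255
base 4: 255 = 3·4^3 + 3·4^2 + 3·4 + 3; at 5: 3·5^3 + 3·5^2 + 3·5 + 3 = 468; next = 467
base 5: 467 = 3·5^3 + 3·5^2 + 3·5 + 2; at 6: 3·6^3 + 3·6^2 + 3·6 + 2 = 776; next = 775
base 6: 775 = 3·6^3 + 3·6^2 + 3·6 + 1; at 7: 3·7^3 + 3·7^2 + 3·7 + 1 = 1198; next = 1197
base 7: 1197 = 3·7^3 + 3·7^2 + 3·7; at 8: 3·8^3 + 3·8^2 + 3·8 = 1752; next = 1751
base 8: 1751 = 3·8^3 + 3·8^2 + 2·8 + 7; at 9: 3·9^3 + 3·9^2 + 2·9 + 7 = 2455; next = 2454
base 9: 2454 = 3·9^3 + 3·9^2 + 2·9 + 6; at 10: 3·10^3 + 3·10^2 + 2·10 + 6 = 3326; next = 3325

4383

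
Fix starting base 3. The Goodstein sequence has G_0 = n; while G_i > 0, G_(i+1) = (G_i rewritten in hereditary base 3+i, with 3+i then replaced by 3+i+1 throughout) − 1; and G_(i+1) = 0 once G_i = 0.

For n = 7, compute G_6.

9

[0] 7 ≡ 2·3 + 1 (base 3). Lift 4: 9. −1: 8.
[1] 8 ≡ 2·4 (base 4). Lift 5: 10. −1: 9.
[2] 9 ≡ 5 + 4 (base 5). Lift 6: 10. −1: 9.
[3] 9 ≡ 6 + 3 (base 6). Lift 7: 10. −1: 9.
[4] 9 ≡ 7 + 2 (base 7). Lift 8: 10. −1: 9.
[5] 9 ≡ 8 + 1 (base 8). Lift 9: 10. −1: 9.
[6] 9 ≡ 9 (base 9). Lift 10: 10. −1: 9.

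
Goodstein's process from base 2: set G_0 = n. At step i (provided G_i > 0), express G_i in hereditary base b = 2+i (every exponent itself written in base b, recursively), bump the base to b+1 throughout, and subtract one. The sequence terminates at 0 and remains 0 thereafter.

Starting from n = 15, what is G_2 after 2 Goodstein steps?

15 —HB2→ 2^(2 + 1) + 2^2 + 2 + 1 —bump→ 3^(3 + 1) + 3^3 + 3 + 1 = 112 —(−1)→ 111
111 —HB3→ 3^(3 + 1) + 3^3 + 3 —bump→ 4^(4 + 1) + 4^4 + 4 = 1284 —(−1)→ 1283

1283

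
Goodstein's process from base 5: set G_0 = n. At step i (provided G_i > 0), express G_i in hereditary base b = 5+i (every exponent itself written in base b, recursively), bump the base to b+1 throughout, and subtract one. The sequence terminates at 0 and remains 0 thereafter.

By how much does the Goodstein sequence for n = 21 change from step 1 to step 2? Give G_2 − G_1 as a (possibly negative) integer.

3

G_0=21  [base 5] 4·5 + 1  →[5↦6]→  4·6 + 1 = 25  −1 ⇒ G_1=24
G_1=24  [base 6] 4·6  →[6↦7]→  4·7 = 28  −1 ⇒ G_2=27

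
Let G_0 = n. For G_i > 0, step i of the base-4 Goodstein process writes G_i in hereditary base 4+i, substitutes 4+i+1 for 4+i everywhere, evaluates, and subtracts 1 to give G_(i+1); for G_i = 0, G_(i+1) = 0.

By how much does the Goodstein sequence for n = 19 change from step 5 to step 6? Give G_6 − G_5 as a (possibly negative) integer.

6

i=0: 19 = 4^2 + 3 (b=4); 4→5: 5^2 + 3 = 28; 28−1 = 27
i=1: 27 = 5^2 + 2 (b=5); 5→6: 6^2 + 2 = 38; 38−1 = 37
i=2: 37 = 6^2 + 1 (b=6); 6→7: 7^2 + 1 = 50; 50−1 = 49
i=3: 49 = 7^2 (b=7); 7→8: 8^2 = 64; 64−1 = 63
i=4: 63 = 7·8 + 7 (b=8); 8→9: 7·9 + 7 = 70; 70−1 = 69
i=5: 69 = 7·9 + 6 (b=9); 9→10: 7·10 + 6 = 76; 76−1 = 75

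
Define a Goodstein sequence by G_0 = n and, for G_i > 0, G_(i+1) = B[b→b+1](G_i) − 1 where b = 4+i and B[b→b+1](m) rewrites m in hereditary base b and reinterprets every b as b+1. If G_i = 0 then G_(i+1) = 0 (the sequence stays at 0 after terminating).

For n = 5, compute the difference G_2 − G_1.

0

G_0 = 5. HB_4(5) = 4 + 1. Bump = 6. G_1 = 5.
G_1 = 5. HB_5(5) = 5. Bump = 6. G_2 = 5.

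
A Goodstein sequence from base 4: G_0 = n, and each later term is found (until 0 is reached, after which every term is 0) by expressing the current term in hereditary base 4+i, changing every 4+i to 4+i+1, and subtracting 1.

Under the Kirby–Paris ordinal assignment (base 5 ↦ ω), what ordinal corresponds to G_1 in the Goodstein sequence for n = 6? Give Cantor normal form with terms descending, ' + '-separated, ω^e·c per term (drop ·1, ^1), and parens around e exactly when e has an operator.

ω + 1

(0) 6|_4 = 4 + 2 ↦ 5 + 2|_5 = 7 ⇒ 6
(1) 6|_5 = 5 + 1 ↦ 6 + 1|_6 = 7 ⇒ 6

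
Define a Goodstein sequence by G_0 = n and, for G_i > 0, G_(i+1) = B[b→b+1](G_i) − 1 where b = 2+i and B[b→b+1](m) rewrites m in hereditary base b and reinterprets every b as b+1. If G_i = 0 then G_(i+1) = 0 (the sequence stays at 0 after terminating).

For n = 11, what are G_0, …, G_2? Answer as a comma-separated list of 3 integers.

11, 84, 1027

11 —HB2→ 2^(2 + 1) + 2 + 1 —bump→ 3^(3 + 1) + 3 + 1 = 85 —(−1)→ 84
84 —HB3→ 3^(3 + 1) + 3 —bump→ 4^(4 + 1) + 4 = 1028 —(−1)→ 1027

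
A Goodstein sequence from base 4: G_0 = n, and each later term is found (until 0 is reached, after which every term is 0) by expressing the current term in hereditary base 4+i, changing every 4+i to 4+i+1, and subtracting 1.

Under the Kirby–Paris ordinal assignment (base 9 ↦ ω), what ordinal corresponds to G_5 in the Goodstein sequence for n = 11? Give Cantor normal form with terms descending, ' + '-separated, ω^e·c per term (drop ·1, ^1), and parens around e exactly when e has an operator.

ω + 6

i=0: 11 = 2·4 + 3 (b=4); 4→5: 2·5 + 3 = 13; 13−1 = 12
i=1: 12 = 2·5 + 2 (b=5); 5→6: 2·6 + 2 = 14; 14−1 = 13
i=2: 13 = 2·6 + 1 (b=6); 6→7: 2·7 + 1 = 15; 15−1 = 14
i=3: 14 = 2·7 (b=7); 7→8: 2·8 = 16; 16−1 = 15
i=4: 15 = 8 + 7 (b=8); 8→9: 9 + 7 = 16; 16−1 = 15
i=5: 15 = 9 + 6 (b=9); 9→10: 10 + 6 = 16; 16−1 = 15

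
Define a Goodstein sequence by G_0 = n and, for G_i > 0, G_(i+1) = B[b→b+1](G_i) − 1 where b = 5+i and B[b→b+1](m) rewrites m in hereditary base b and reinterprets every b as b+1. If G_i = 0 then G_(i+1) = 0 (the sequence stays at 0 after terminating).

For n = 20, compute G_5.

G_0 = 20. HB_5(20) = 4·5. Bump = 24. G_1 = 23.
G_1 = 23. HB_6(23) = 3·6 + 5. Bump = 26. G_2 = 25.
G_2 = 25. HB_7(25) = 3·7 + 4. Bump = 28. G_3 = 27.
G_3 = 27. HB_8(27) = 3·8 + 3. Bump = 30. G_4 = 29.
G_4 = 29. HB_9(29) = 3·9 + 2. Bump = 32. G_5 = 31.
G_5 = 31. HB_10(31) = 3·10 + 1. Bump = 34. G_6 = 33.

31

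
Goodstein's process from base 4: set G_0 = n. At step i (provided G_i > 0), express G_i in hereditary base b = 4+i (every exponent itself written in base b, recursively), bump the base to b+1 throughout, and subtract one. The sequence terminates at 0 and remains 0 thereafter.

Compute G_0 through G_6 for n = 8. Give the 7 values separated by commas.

8, 9, 9, 9, 9, 9, 9

step 0: 8 = 2·4; sub 5 for 4: 2·5; = 10; G_1 = 10−1 = 9
step 1: 9 = 5 + 4; sub 6 for 5: 6 + 4; = 10; G_2 = 10−1 = 9
step 2: 9 = 6 + 3; sub 7 for 6: 7 + 3; = 10; G_3 = 10−1 = 9
step 3: 9 = 7 + 2; sub 8 for 7: 8 + 2; = 10; G_4 = 10−1 = 9
step 4: 9 = 8 + 1; sub 9 for 8: 9 + 1; = 10; G_5 = 10−1 = 9
step 5: 9 = 9; sub 10 for 9: 10; = 10; G_6 = 10−1 = 9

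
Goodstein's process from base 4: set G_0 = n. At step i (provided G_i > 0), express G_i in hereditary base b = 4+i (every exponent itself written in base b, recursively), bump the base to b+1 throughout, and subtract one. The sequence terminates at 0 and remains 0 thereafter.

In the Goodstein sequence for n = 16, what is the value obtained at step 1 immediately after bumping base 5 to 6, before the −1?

G_0=16  [base 4] 4^2  →[4↦5]→  5^2 = 25  −1 ⇒ G_1=24
G_1=24  [base 5] 4·5 + 4  →[5↦6]→  4·6 + 4 = 28  −1 ⇒ G_2=27

28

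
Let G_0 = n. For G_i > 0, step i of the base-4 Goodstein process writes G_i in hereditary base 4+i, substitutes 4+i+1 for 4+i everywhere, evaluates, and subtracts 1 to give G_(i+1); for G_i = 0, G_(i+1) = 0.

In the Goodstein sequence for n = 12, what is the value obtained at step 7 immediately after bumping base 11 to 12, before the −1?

step 0: 12 = 3·4; sub 5 for 4: 3·5; = 15; G_1 = 15−1 = 14
step 1: 14 = 2·5 + 4; sub 6 for 5: 2·6 + 4; = 16; G_2 = 16−1 = 15
step 2: 15 = 2·6 + 3; sub 7 for 6: 2·7 + 3; = 17; G_3 = 17−1 = 16
step 3: 16 = 2·7 + 2; sub 8 for 7: 2·8 + 2; = 18; G_4 = 18−1 = 17
step 4: 17 = 2·8 + 1; sub 9 for 8: 2·9 + 1; = 19; G_5 = 19−1 = 18
step 5: 18 = 2·9; sub 10 for 9: 2·10; = 20; G_6 = 20−1 = 19
step 6: 19 = 10 + 9; sub 11 for 10: 11 + 9; = 20; G_7 = 20−1 = 19
step 7: 19 = 11 + 8; sub 12 for 11: 12 + 8; = 20; G_8 = 20−1 = 19

20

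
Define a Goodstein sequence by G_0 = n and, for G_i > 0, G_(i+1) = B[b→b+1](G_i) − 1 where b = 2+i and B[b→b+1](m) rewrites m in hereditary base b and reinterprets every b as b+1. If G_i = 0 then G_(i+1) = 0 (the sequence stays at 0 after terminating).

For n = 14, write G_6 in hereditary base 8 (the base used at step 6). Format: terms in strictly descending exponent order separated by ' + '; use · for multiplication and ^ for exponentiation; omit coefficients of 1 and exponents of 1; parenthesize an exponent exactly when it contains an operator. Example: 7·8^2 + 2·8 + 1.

8^(8 + 1) + 5·8^5 + 5·8^4 + 5·8^3 + 5·8^2 + 5·8 + 3

G_0=14  [base 2] 2^(2 + 1) + 2^2 + 2  →[2↦3]→  3^(3 + 1) + 3^3 + 3 = 111  −1 ⇒ G_1=110
G_1=110  [base 3] 3^(3 + 1) + 3^3 + 2  →[3↦4]→  4^(4 + 1) + 4^4 + 2 = 1282  −1 ⇒ G_2=1281
G_2=1281  [base 4] 4^(4 + 1) + 4^4 + 1  →[4↦5]→  5^(5 + 1) + 5^5 + 1 = 18751  −1 ⇒ G_3=18750
G_3=18750  [base 5] 5^(5 + 1) + 5^5  →[5↦6]→  6^(6 + 1) + 6^6 = 326592  −1 ⇒ G_4=326591
G_4=326591  [base 6] 6^(6 + 1) + 5·6^5 + 5·6^4 + 5·6^3 + 5·6^2 + 5·6 + 5  →[6↦7]→  7^(7 + 1) + 5·7^5 + 5·7^4 + 5·7^3 + 5·7^2 + 5·7 + 5 = 5862841  −1 ⇒ G_5=5862840
G_5=5862840  [base 7] 7^(7 + 1) + 5·7^5 + 5·7^4 + 5·7^3 + 5·7^2 + 5·7 + 4  →[7↦8]→  8^(8 + 1) + 5·8^5 + 5·8^4 + 5·8^3 + 5·8^2 + 5·8 + 4 = 134404972  −1 ⇒ G_6=134404971
G_6=134404971  [base 8] 8^(8 + 1) + 5·8^5 + 5·8^4 + 5·8^3 + 5·8^2 + 5·8 + 3  →[8↦9]→  9^(9 + 1) + 5·9^5 + 5·9^4 + 5·9^3 + 5·9^2 + 5·9 + 3 = 3487116549  −1 ⇒ G_7=3487116548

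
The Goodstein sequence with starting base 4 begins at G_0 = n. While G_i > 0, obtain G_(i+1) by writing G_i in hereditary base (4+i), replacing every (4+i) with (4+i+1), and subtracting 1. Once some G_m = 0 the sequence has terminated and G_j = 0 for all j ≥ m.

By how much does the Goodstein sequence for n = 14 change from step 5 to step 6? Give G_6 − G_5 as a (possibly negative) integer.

1

G_0=14  [base 4] 3·4 + 2  →[4↦5]→  3·5 + 2 = 17  −1 ⇒ G_1=16
G_1=16  [base 5] 3·5 + 1  →[5↦6]→  3·6 + 1 = 19  −1 ⇒ G_2=18
G_2=18  [base 6] 3·6  →[6↦7]→  3·7 = 21  −1 ⇒ G_3=20
G_3=20  [base 7] 2·7 + 6  →[7↦8]→  2·8 + 6 = 22  −1 ⇒ G_4=21
G_4=21  [base 8] 2·8 + 5  →[8↦9]→  2·9 + 5 = 23  −1 ⇒ G_5=22
G_5=22  [base 9] 2·9 + 4  →[9↦10]→  2·10 + 4 = 24  −1 ⇒ G_6=23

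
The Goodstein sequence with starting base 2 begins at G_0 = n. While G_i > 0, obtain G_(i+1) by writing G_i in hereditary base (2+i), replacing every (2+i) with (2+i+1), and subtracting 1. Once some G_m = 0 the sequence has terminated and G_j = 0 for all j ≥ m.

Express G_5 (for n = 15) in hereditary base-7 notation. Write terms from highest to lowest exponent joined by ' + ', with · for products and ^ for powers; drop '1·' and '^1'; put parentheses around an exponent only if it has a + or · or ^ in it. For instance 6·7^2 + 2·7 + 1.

i=0: 15 = 2^(2 + 1) + 2^2 + 2 + 1 (b=2); 2→3: 3^(3 + 1) + 3^3 + 3 + 1 = 112; 112−1 = 111
i=1: 111 = 3^(3 + 1) + 3^3 + 3 (b=3); 3→4: 4^(4 + 1) + 4^4 + 4 = 1284; 1284−1 = 1283
i=2: 1283 = 4^(4 + 1) + 4^4 + 3 (b=4); 4→5: 5^(5 + 1) + 5^5 + 3 = 18753; 18753−1 = 18752
i=3: 18752 = 5^(5 + 1) + 5^5 + 2 (b=5); 5→6: 6^(6 + 1) + 6^6 + 2 = 326594; 326594−1 = 326593
i=4: 326593 = 6^(6 + 1) + 6^6 + 1 (b=6); 6→7: 7^(7 + 1) + 7^7 + 1 = 6588345; 6588345−1 = 6588344

7^(7 + 1) + 7^7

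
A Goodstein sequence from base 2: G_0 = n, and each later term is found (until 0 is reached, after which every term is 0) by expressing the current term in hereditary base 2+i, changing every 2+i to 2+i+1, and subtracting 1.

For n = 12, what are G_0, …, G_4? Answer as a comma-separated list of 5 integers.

12, 107, 1065, 15685, 280019

i=0: 12 = 2^(2 + 1) + 2^2 (b=2); 2→3: 3^(3 + 1) + 3^3 = 108; 108−1 = 107
i=1: 107 = 3^(3 + 1) + 2·3^2 + 2·3 + 2 (b=3); 3→4: 4^(4 + 1) + 2·4^2 + 2·4 + 2 = 1066; 1066−1 = 1065
i=2: 1065 = 4^(4 + 1) + 2·4^2 + 2·4 + 1 (b=4); 4→5: 5^(5 + 1) + 2·5^2 + 2·5 + 1 = 15686; 15686−1 = 15685
i=3: 15685 = 5^(5 + 1) + 2·5^2 + 2·5 (b=5); 5→6: 6^(6 + 1) + 2·6^2 + 2·6 = 280020; 280020−1 = 280019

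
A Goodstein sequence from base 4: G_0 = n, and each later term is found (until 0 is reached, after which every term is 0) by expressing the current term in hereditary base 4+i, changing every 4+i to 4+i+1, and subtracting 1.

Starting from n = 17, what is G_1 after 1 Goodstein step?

25

base 4: 17 = 4^2 + 1; at 5: 5^2 + 1 = 26; next = 25
base 5: 25 = 5^2; at 6: 6^2 = 36; next = 35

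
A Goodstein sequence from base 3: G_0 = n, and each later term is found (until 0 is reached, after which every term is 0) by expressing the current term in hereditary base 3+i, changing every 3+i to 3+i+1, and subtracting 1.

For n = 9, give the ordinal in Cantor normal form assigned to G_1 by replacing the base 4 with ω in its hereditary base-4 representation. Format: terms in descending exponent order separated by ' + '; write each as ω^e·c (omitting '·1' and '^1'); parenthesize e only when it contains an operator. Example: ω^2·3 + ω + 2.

ω·3 + 3

i=0: 9 = 3^2 (b=3); 3→4: 4^2 = 16; 16−1 = 15
i=1: 15 = 3·4 + 3 (b=4); 4→5: 3·5 + 3 = 18; 18−1 = 17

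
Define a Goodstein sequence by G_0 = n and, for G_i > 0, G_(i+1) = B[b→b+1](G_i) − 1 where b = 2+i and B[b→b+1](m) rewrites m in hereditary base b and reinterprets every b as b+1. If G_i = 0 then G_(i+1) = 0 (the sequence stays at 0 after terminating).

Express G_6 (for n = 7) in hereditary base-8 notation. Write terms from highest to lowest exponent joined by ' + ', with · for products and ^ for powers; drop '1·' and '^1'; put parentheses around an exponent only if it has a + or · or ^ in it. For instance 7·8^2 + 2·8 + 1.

7·8^7 + 7·8^6 + 7·8^5 + 7·8^4 + 7·8^3 + 7·8^2 + 7·8 + 7

G_0=7  [base 2] 2^2 + 2 + 1  →[2↦3]→  3^3 + 3 + 1 = 31  −1 ⇒ G_1=30
G_1=30  [base 3] 3^3 + 3  →[3↦4]→  4^4 + 4 = 260  −1 ⇒ G_2=259
G_2=259  [base 4] 4^4 + 3  →[4↦5]→  5^5 + 3 = 3128  −1 ⇒ G_3=3127
G_3=3127  [base 5] 5^5 + 2  →[5↦6]→  6^6 + 2 = 46658  −1 ⇒ G_4=46657
G_4=46657  [base 6] 6^6 + 1  →[6↦7]→  7^7 + 1 = 823544  −1 ⇒ G_5=823543
G_5=823543  [base 7] 7^7  →[7↦8]→  8^8 = 16777216  −1 ⇒ G_6=16777215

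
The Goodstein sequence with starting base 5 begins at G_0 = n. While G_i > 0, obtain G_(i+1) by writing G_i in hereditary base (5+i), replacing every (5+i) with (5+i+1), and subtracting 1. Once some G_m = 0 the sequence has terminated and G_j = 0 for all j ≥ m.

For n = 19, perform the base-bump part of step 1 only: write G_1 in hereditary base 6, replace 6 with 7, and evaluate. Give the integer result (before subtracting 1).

19 —HB5→ 3·5 + 4 —bump→ 3·6 + 4 = 22 —(−1)→ 21
21 —HB6→ 3·6 + 3 —bump→ 3·7 + 3 = 24 —(−1)→ 23

24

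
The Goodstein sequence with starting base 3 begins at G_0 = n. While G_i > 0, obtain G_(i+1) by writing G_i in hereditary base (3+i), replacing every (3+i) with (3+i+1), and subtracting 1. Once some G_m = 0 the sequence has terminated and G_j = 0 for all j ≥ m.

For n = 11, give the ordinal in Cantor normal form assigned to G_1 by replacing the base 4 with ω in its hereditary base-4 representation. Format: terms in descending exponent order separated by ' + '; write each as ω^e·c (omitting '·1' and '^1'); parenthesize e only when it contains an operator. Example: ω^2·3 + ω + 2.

ω^2 + 1

i=0: 11 = 3^2 + 2 (b=3); 3→4: 4^2 + 2 = 18; 18−1 = 17
i=1: 17 = 4^2 + 1 (b=4); 4→5: 5^2 + 1 = 26; 26−1 = 25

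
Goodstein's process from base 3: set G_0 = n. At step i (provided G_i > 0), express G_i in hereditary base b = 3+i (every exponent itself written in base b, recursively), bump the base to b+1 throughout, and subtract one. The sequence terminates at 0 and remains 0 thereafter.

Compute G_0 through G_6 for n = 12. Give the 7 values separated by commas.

12, 19, 27, 37, 49, 63, 69

[0] 12 ≡ 3^2 + 3 (base 3). Lift 4: 20. −1: 19.
[1] 19 ≡ 4^2 + 3 (base 4). Lift 5: 28. −1: 27.
[2] 27 ≡ 5^2 + 2 (base 5). Lift 6: 38. −1: 37.
[3] 37 ≡ 6^2 + 1 (base 6). Lift 7: 50. −1: 49.
[4] 49 ≡ 7^2 (base 7). Lift 8: 64. −1: 63.
[5] 63 ≡ 7·8 + 7 (base 8). Lift 9: 70. −1: 69.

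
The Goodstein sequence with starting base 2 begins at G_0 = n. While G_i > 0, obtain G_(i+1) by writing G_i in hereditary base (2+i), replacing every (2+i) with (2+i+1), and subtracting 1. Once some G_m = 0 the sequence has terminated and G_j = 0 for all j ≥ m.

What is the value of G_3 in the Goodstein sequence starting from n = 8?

G_0=8  [base 2] 2^(2 + 1)  →[2↦3]→  3^(3 + 1) = 81  −1 ⇒ G_1=80
G_1=80  [base 3] 2·3^3 + 2·3^2 + 2·3 + 2  →[3↦4]→  2·4^4 + 2·4^2 + 2·4 + 2 = 554  −1 ⇒ G_2=553
G_2=553  [base 4] 2·4^4 + 2·4^2 + 2·4 + 1  →[4↦5]→  2·5^5 + 2·5^2 + 2·5 + 1 = 6311  −1 ⇒ G_3=6310

6310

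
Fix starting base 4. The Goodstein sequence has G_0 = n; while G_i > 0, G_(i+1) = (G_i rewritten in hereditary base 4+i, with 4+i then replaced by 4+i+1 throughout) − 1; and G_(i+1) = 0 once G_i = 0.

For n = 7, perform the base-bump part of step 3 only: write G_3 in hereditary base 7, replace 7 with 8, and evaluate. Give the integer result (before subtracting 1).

8

(0) 7|_4 = 4 + 3 ↦ 5 + 3|_5 = 8 ⇒ 7
(1) 7|_5 = 5 + 2 ↦ 6 + 2|_6 = 8 ⇒ 7
(2) 7|_6 = 6 + 1 ↦ 7 + 1|_7 = 8 ⇒ 7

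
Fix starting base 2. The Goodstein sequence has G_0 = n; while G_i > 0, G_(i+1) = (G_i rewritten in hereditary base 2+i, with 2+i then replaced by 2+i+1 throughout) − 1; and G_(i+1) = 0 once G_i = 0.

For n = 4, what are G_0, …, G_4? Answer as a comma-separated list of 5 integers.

4, 26, 41, 60, 83

[0] 4 ≡ 2^2 (base 2). Lift 3: 27. −1: 26.
[1] 26 ≡ 2·3^2 + 2·3 + 2 (base 3). Lift 4: 42. −1: 41.
[2] 41 ≡ 2·4^2 + 2·4 + 1 (base 4). Lift 5: 61. −1: 60.
[3] 60 ≡ 2·5^2 + 2·5 (base 5). Lift 6: 84. −1: 83.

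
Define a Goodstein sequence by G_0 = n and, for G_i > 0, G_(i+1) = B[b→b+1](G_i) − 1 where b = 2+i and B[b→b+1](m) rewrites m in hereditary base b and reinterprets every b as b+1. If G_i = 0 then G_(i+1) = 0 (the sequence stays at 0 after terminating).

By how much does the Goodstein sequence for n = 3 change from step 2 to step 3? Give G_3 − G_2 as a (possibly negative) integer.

-1

G_0 = 3. HB_2(3) = 2 + 1. Bump = 4. G_1 = 3.
G_1 = 3. HB_3(3) = 3. Bump = 4. G_2 = 3.
G_2 = 3. HB_4(3) = 3. Bump = 3. G_3 = 2.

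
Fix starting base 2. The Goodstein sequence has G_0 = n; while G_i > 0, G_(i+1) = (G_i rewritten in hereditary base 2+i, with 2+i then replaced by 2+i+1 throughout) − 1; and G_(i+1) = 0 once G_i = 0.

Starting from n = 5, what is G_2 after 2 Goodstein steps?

255

[0] 5 ≡ 2^2 + 1 (base 2). Lift 3: 28. −1: 27.
[1] 27 ≡ 3^3 (base 3). Lift 4: 256. −1: 255.
[2] 255 ≡ 3·4^3 + 3·4^2 + 3·4 + 3 (base 4). Lift 5: 468. −1: 467.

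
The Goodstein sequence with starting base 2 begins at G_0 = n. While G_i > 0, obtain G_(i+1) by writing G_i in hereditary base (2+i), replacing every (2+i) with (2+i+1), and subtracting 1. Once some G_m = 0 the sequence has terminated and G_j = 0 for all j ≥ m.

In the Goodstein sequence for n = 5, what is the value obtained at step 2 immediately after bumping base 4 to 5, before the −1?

468

[0] 5 ≡ 2^2 + 1 (base 2). Lift 3: 28. −1: 27.
[1] 27 ≡ 3^3 (base 3). Lift 4: 256. −1: 255.
[2] 255 ≡ 3·4^3 + 3·4^2 + 3·4 + 3 (base 4). Lift 5: 468. −1: 467.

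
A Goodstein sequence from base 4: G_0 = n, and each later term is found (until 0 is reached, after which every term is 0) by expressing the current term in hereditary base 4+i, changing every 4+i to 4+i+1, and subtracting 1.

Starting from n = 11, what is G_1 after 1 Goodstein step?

11 —HB4→ 2·4 + 3 —bump→ 2·5 + 3 = 13 —(−1)→ 12
12 —HB5→ 2·5 + 2 —bump→ 2·6 + 2 = 14 —(−1)→ 13

12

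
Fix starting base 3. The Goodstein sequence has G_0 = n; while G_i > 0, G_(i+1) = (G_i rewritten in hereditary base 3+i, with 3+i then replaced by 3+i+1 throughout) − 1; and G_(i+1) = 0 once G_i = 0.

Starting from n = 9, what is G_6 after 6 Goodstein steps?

step 0: 9 = 3^2; sub 4 for 3: 4^2; = 16; G_1 = 16−1 = 15
step 1: 15 = 3·4 + 3; sub 5 for 4: 3·5 + 3; = 18; G_2 = 18−1 = 17
step 2: 17 = 3·5 + 2; sub 6 for 5: 3·6 + 2; = 20; G_3 = 20−1 = 19
step 3: 19 = 3·6 + 1; sub 7 for 6: 3·7 + 1; = 22; G_4 = 22−1 = 21
step 4: 21 = 3·7; sub 8 for 7: 3·8; = 24; G_5 = 24−1 = 23
step 5: 23 = 2·8 + 7; sub 9 for 8: 2·9 + 7; = 25; G_6 = 25−1 = 24
step 6: 24 = 2·9 + 6; sub 10 for 9: 2·10 + 6; = 26; G_7 = 26−1 = 25

24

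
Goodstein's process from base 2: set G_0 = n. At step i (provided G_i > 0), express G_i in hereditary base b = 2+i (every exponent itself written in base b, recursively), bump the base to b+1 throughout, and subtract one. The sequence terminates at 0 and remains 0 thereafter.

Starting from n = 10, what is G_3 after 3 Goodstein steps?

15625

(0) 10|_2 = 2^(2 + 1) + 2 ↦ 3^(3 + 1) + 3|_3 = 84 ⇒ 83
(1) 83|_3 = 3^(3 + 1) + 2 ↦ 4^(4 + 1) + 2|_4 = 1026 ⇒ 1025
(2) 1025|_4 = 4^(4 + 1) + 1 ↦ 5^(5 + 1) + 1|_5 = 15626 ⇒ 15625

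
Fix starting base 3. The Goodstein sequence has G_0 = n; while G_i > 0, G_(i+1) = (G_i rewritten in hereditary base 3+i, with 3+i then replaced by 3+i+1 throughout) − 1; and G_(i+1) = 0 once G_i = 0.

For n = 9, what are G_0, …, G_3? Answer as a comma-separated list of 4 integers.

base 3: 9 = 3^2; at 4: 4^2 = 16; next = 15
base 4: 15 = 3·4 + 3; at 5: 3·5 + 3 = 18; next = 17
base 5: 17 = 3·5 + 2; at 6: 3·6 + 2 = 20; next = 19

9, 15, 17, 19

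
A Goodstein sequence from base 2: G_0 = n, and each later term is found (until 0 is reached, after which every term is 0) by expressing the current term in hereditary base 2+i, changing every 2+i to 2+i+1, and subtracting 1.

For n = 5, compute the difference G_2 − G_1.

5 —HB2→ 2^2 + 1 —bump→ 3^3 + 1 = 28 —(−1)→ 27
27 —HB3→ 3^3 —bump→ 4^4 = 256 —(−1)→ 255

228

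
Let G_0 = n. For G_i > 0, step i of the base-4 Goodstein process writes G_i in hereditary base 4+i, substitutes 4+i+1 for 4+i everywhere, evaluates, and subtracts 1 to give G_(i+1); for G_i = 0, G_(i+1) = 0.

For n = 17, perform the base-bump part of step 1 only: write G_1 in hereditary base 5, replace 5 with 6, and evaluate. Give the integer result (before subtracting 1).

36

base 4: 17 = 4^2 + 1; at 5: 5^2 + 1 = 26; next = 25
base 5: 25 = 5^2; at 6: 6^2 = 36; next = 35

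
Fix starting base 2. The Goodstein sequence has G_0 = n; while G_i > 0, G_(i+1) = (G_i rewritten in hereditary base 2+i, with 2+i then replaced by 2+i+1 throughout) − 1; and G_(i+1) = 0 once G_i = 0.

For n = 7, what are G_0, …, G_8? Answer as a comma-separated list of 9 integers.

7, 30, 259, 3127, 46657, 823543, 16777215, 37665879, 77777775

base 2: 7 = 2^2 + 2 + 1; at 3: 3^3 + 3 + 1 = 31; next = 30
base 3: 30 = 3^3 + 3; at 4: 4^4 + 4 = 260; next = 259
base 4: 259 = 4^4 + 3; at 5: 5^5 + 3 = 3128; next = 3127
base 5: 3127 = 5^5 + 2; at 6: 6^6 + 2 = 46658; next = 46657
base 6: 46657 = 6^6 + 1; at 7: 7^7 + 1 = 823544; next = 823543
base 7: 823543 = 7^7; at 8: 8^8 = 16777216; next = 16777215
base 8: 16777215 = 7·8^7 + 7·8^6 + 7·8^5 + 7·8^4 + 7·8^3 + 7·8^2 + 7·8 + 7; at 9: 7·9^7 + 7·9^6 + 7·9^5 + 7·9^4 + 7·9^3 + 7·9^2 + 7·9 + 7 = 37665880; next = 37665879
base 9: 37665879 = 7·9^7 + 7·9^6 + 7·9^5 + 7·9^4 + 7·9^3 + 7·9^2 + 7·9 + 6; at 10: 7·10^7 + 7·10^6 + 7·10^5 + 7·10^4 + 7·10^3 + 7·10^2 + 7·10 + 6 = 77777776; next = 77777775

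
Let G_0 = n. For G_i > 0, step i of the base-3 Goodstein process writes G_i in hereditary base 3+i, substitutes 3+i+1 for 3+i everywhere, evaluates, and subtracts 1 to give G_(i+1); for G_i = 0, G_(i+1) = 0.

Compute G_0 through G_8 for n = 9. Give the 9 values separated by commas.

9, 15, 17, 19, 21, 23, 24, 25, 26

i=0: 9 = 3^2 (b=3); 3→4: 4^2 = 16; 16−1 = 15
i=1: 15 = 3·4 + 3 (b=4); 4→5: 3·5 + 3 = 18; 18−1 = 17
i=2: 17 = 3·5 + 2 (b=5); 5→6: 3·6 + 2 = 20; 20−1 = 19
i=3: 19 = 3·6 + 1 (b=6); 6→7: 3·7 + 1 = 22; 22−1 = 21
i=4: 21 = 3·7 (b=7); 7→8: 3·8 = 24; 24−1 = 23
i=5: 23 = 2·8 + 7 (b=8); 8→9: 2·9 + 7 = 25; 25−1 = 24
i=6: 24 = 2·9 + 6 (b=9); 9→10: 2·10 + 6 = 26; 26−1 = 25
i=7: 25 = 2·10 + 5 (b=10); 10→11: 2·11 + 5 = 27; 27−1 = 26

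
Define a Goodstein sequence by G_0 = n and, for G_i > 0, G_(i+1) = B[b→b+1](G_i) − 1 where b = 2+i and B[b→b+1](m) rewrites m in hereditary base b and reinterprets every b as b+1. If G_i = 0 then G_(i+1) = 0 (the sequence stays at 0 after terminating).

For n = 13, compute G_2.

1279

G_0=13  [base 2] 2^(2 + 1) + 2^2 + 1  →[2↦3]→  3^(3 + 1) + 3^3 + 1 = 109  −1 ⇒ G_1=108
G_1=108  [base 3] 3^(3 + 1) + 3^3  →[3↦4]→  4^(4 + 1) + 4^4 = 1280  −1 ⇒ G_2=1279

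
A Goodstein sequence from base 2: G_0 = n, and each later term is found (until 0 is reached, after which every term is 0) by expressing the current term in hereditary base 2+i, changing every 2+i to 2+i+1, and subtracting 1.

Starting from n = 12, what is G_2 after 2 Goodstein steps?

[0] 12 ≡ 2^(2 + 1) + 2^2 (base 2). Lift 3: 108. −1: 107.
[1] 107 ≡ 3^(3 + 1) + 2·3^2 + 2·3 + 2 (base 3). Lift 4: 1066. −1: 1065.
[2] 1065 ≡ 4^(4 + 1) + 2·4^2 + 2·4 + 1 (base 4). Lift 5: 15686. −1: 15685.

1065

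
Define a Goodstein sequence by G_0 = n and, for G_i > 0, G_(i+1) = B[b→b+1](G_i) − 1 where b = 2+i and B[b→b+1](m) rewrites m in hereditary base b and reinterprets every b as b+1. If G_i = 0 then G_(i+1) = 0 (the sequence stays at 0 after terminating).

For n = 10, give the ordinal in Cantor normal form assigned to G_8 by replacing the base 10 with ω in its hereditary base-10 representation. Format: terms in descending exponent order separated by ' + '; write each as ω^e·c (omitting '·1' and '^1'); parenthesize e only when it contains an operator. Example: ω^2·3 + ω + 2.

ω^ω·5 + ω^5·5 + ω^4·5 + ω^3·5 + ω^2·5 + ω·5 + 1

base 2: 10 = 2^(2 + 1) + 2; at 3: 3^(3 + 1) + 3 = 84; next = 83
base 3: 83 = 3^(3 + 1) + 2; at 4: 4^(4 + 1) + 2 = 1026; next = 1025
base 4: 1025 = 4^(4 + 1) + 1; at 5: 5^(5 + 1) + 1 = 15626; next = 15625
base 5: 15625 = 5^(5 + 1); at 6: 6^(6 + 1) = 279936; next = 279935
base 6: 279935 = 5·6^6 + 5·6^5 + 5·6^4 + 5·6^3 + 5·6^2 + 5·6 + 5; at 7: 5·7^7 + 5·7^5 + 5·7^4 + 5·7^3 + 5·7^2 + 5·7 + 5 = 4215755; next = 4215754
base 7: 4215754 = 5·7^7 + 5·7^5 + 5·7^4 + 5·7^3 + 5·7^2 + 5·7 + 4; at 8: 5·8^8 + 5·8^5 + 5·8^4 + 5·8^3 + 5·8^2 + 5·8 + 4 = 84073324; next = 84073323
base 8: 84073323 = 5·8^8 + 5·8^5 + 5·8^4 + 5·8^3 + 5·8^2 + 5·8 + 3; at 9: 5·9^9 + 5·9^5 + 5·9^4 + 5·9^3 + 5·9^2 + 5·9 + 3 = 1937434593; next = 1937434592
base 9: 1937434592 = 5·9^9 + 5·9^5 + 5·9^4 + 5·9^3 + 5·9^2 + 5·9 + 2; at 10: 5·10^10 + 5·10^5 + 5·10^4 + 5·10^3 + 5·10^2 + 5·10 + 2 = 50000555552; next = 50000555551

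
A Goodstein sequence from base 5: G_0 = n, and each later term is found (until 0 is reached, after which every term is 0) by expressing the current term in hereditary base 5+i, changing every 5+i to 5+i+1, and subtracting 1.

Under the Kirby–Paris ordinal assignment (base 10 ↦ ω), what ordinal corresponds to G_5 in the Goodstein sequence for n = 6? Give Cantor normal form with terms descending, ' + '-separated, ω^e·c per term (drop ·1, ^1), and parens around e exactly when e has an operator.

G_0=6  [base 5] 5 + 1  →[5↦6]→  6 + 1 = 7  −1 ⇒ G_1=6
G_1=6  [base 6] 6  →[6↦7]→  7 = 7  −1 ⇒ G_2=6
G_2=6  [base 7] 6  →[7↦8]→  6 = 6  −1 ⇒ G_3=5
G_3=5  [base 8] 5  →[8↦9]→  5 = 5  −1 ⇒ G_4=4
G_4=4  [base 9] 4  →[9↦10]→  4 = 4  −1 ⇒ G_5=3

3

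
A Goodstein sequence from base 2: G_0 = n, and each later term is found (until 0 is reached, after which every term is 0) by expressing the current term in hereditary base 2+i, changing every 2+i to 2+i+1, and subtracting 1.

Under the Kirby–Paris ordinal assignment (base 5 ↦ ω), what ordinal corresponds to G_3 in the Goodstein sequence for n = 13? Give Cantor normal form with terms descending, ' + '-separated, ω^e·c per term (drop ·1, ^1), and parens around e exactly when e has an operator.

step 0: 13 = 2^(2 + 1) + 2^2 + 1; sub 3 for 2: 3^(3 + 1) + 3^3 + 1; = 109; G_1 = 109−1 = 108
step 1: 108 = 3^(3 + 1) + 3^3; sub 4 for 3: 4^(4 + 1) + 4^4; = 1280; G_2 = 1280−1 = 1279
step 2: 1279 = 4^(4 + 1) + 3·4^3 + 3·4^2 + 3·4 + 3; sub 5 for 4: 5^(5 + 1) + 3·5^3 + 3·5^2 + 3·5 + 3; = 16093; G_3 = 16093−1 = 16092

ω^(ω + 1) + ω^3·3 + ω^2·3 + ω·3 + 2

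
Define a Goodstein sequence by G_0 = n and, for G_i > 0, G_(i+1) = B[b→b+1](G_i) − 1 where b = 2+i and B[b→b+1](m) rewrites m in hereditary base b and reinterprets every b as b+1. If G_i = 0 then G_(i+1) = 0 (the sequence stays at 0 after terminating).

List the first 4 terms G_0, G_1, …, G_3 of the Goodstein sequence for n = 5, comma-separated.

5, 27, 255, 467

step 0: 5 = 2^2 + 1; sub 3 for 2: 3^3 + 1; = 28; G_1 = 28−1 = 27
step 1: 27 = 3^3; sub 4 for 3: 4^4; = 256; G_2 = 256−1 = 255
step 2: 255 = 3·4^3 + 3·4^2 + 3·4 + 3; sub 5 for 4: 3·5^3 + 3·5^2 + 3·5 + 3; = 468; G_3 = 468−1 = 467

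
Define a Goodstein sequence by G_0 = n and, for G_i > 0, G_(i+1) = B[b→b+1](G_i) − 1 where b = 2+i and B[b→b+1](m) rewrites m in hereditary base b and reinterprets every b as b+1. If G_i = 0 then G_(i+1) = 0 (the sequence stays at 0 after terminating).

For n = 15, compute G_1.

i=0: 15 = 2^(2 + 1) + 2^2 + 2 + 1 (b=2); 2→3: 3^(3 + 1) + 3^3 + 3 + 1 = 112; 112−1 = 111
i=1: 111 = 3^(3 + 1) + 3^3 + 3 (b=3); 3→4: 4^(4 + 1) + 4^4 + 4 = 1284; 1284−1 = 1283

111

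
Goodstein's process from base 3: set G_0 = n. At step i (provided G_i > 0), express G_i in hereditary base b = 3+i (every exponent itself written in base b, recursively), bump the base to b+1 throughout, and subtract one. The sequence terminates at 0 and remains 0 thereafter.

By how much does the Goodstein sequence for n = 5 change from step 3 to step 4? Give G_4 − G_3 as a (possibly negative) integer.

i=0: 5 = 3 + 2 (b=3); 3→4: 4 + 2 = 6; 6−1 = 5
i=1: 5 = 4 + 1 (b=4); 4→5: 5 + 1 = 6; 6−1 = 5
i=2: 5 = 5 (b=5); 5→6: 6 = 6; 6−1 = 5
i=3: 5 = 5 (b=6); 6→7: 5 = 5; 5−1 = 4

-1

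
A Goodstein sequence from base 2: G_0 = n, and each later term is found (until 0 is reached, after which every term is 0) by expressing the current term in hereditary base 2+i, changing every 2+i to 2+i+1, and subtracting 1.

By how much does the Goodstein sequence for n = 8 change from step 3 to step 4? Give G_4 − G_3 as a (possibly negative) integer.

[0] 8 ≡ 2^(2 + 1) (base 2). Lift 3: 81. −1: 80.
[1] 80 ≡ 2·3^3 + 2·3^2 + 2·3 + 2 (base 3). Lift 4: 554. −1: 553.
[2] 553 ≡ 2·4^4 + 2·4^2 + 2·4 + 1 (base 4). Lift 5: 6311. −1: 6310.
[3] 6310 ≡ 2·5^5 + 2·5^2 + 2·5 (base 5). Lift 6: 93396. −1: 93395.

87085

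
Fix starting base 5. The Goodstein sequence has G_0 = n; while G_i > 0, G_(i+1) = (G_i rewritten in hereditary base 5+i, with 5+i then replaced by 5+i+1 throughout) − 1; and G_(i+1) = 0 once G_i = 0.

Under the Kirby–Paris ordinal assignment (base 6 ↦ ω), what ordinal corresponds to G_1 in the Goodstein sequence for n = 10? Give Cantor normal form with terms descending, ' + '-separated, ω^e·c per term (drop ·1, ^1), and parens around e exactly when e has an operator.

(0) 10|_5 = 2·5 ↦ 2·6|_6 = 12 ⇒ 11
(1) 11|_6 = 6 + 5 ↦ 7 + 5|_7 = 12 ⇒ 11

ω + 5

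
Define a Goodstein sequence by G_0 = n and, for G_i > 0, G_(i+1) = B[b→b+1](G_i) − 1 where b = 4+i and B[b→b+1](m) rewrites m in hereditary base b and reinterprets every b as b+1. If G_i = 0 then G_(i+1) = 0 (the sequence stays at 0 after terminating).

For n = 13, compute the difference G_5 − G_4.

1

G_0 = 13. HB_4(13) = 3·4 + 1. Bump = 16. G_1 = 15.
G_1 = 15. HB_5(15) = 3·5. Bump = 18. G_2 = 17.
G_2 = 17. HB_6(17) = 2·6 + 5. Bump = 19. G_3 = 18.
G_3 = 18. HB_7(18) = 2·7 + 4. Bump = 20. G_4 = 19.
G_4 = 19. HB_8(19) = 2·8 + 3. Bump = 21. G_5 = 20.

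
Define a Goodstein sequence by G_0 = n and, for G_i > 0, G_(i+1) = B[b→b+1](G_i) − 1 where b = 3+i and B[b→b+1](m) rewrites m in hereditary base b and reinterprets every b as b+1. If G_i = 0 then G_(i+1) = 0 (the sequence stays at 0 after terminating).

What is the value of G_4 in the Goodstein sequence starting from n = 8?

G_0 = 8. HB_3(8) = 2·3 + 2. Bump = 10. G_1 = 9.
G_1 = 9. HB_4(9) = 2·4 + 1. Bump = 11. G_2 = 10.
G_2 = 10. HB_5(10) = 2·5. Bump = 12. G_3 = 11.
G_3 = 11. HB_6(11) = 6 + 5. Bump = 12. G_4 = 11.
G_4 = 11. HB_7(11) = 7 + 4. Bump = 12. G_5 = 11.

11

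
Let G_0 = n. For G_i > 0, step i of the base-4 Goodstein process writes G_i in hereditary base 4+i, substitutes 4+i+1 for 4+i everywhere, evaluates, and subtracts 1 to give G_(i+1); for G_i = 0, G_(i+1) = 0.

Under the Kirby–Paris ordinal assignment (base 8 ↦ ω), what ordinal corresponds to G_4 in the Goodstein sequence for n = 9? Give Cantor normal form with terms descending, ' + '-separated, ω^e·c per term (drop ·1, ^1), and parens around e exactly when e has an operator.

ω + 3

[0] 9 ≡ 2·4 + 1 (base 4). Lift 5: 11. −1: 10.
[1] 10 ≡ 2·5 (base 5). Lift 6: 12. −1: 11.
[2] 11 ≡ 6 + 5 (base 6). Lift 7: 12. −1: 11.
[3] 11 ≡ 7 + 4 (base 7). Lift 8: 12. −1: 11.
[4] 11 ≡ 8 + 3 (base 8). Lift 9: 12. −1: 11.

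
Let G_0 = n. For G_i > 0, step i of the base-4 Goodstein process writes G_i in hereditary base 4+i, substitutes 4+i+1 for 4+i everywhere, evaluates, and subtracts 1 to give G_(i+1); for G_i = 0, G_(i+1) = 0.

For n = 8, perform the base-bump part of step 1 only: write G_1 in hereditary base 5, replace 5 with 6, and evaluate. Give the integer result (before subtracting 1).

G_0 = 8. HB_4(8) = 2·4. Bump = 10. G_1 = 9.
G_1 = 9. HB_5(9) = 5 + 4. Bump = 10. G_2 = 9.

10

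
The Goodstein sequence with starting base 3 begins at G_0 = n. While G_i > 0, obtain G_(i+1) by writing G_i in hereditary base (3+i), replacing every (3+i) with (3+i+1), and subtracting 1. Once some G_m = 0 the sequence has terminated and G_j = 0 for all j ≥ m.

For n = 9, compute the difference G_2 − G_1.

2

step 0: 9 = 3^2; sub 4 for 3: 4^2; = 16; G_1 = 16−1 = 15
step 1: 15 = 3·4 + 3; sub 5 for 4: 3·5 + 3; = 18; G_2 = 18−1 = 17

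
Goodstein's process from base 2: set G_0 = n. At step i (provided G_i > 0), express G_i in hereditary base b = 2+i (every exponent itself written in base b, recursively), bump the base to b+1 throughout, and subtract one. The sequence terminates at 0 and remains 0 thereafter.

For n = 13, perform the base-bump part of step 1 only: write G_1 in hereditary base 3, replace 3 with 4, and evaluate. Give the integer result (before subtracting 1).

1280

step 0: 13 = 2^(2 + 1) + 2^2 + 1; sub 3 for 2: 3^(3 + 1) + 3^3 + 1; = 109; G_1 = 109−1 = 108
step 1: 108 = 3^(3 + 1) + 3^3; sub 4 for 3: 4^(4 + 1) + 4^4; = 1280; G_2 = 1280−1 = 1279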